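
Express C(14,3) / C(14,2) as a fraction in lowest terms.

C(n,k+1)/C(n,k) = (n−k)/(k+1) = (14−2)/(2+1) = 12/3 = 4.

4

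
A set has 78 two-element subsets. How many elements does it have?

n(n−1)/2 = 78 ⇒ n(n−1) = 156. Since 13·12 = 156, n = 13.

13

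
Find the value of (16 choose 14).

120

C(16,14) = C(16,2) by symmetry.
C(16,2) = (16·15) / 2! = 240 / 2 = 120.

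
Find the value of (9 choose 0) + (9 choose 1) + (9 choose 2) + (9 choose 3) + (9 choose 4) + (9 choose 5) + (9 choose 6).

466

1 + 9 + 36 + 84 + 126 + 126 + 84 = 466.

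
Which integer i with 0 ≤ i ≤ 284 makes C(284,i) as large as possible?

142

C(284,i) is maximized at i = 284/2 = 142.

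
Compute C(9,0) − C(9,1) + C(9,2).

28

The partial alternating sum Σ_{k=0}^{2} (−1)^k C(9,k) = (−1)^2 C(8,2) = 28.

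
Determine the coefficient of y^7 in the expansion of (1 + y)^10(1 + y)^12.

Coefficient of y^7 = Σ_{j} C(10,j)·C(12,7-j) for j from 0 to 7.
= 792 + 9240 + 35640 + 59400 + 46200 + 16632 + 2520 + 120 = 170544.

170544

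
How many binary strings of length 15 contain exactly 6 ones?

Choose the 6 positions: C(15,6) = 5005.

5005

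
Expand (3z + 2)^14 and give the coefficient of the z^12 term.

193444524

The general term is C(14,j)·(3z)^j·(2)^(14-j); the z^12 term has j = 12.
C(14,12) = 91.
Coefficient = C(14,12) · 3^12 · 2^2 = 91 · 531441 · 4 = 193444524.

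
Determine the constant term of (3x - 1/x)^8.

5670

General term: C(8,j)·(3x)^j·(-1/x)^(8-j), with x-exponent 1j − 1(8−j) = 2j − 8.
Set 2j − 8 = 0: j = 4.
C(8,4) = 70; 3^4 = 81; (-1)^4 = 1.
Coefficient = 70 · 81 · 1 = 5670.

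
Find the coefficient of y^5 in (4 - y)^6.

-24

The general term is C(6,j)·(4)^j·(-y)^(6-j); the y^5 term has j = 1.
C(6,1) = 6.
Coefficient = C(6,1) · 4^1 · (-1)^5 = 6 · 4 · (-1) = -24.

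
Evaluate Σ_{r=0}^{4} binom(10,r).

386

1 + 10 + 45 + 120 + 210 = 386.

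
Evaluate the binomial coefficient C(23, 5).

C(23,5) = (23·22·21·20·19) / 5! = 4037880 / 120 = 33649.

33649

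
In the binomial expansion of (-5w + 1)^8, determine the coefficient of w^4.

43750

The general term is C(8,j)·(-5w)^j·(1)^(8-j); the w^4 term has j = 4.
C(8,4) = 70.
Coefficient = C(8,4) · (-5)^4 = 70 · 625 = 43750.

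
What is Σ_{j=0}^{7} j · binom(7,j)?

448

Differentiating (1+x)^7 and setting x=1: Σ j·C(7,j) = 7·2^6 = 448.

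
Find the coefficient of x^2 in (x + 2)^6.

The general term is C(6,j)·(x)^j·(2)^(6-j); the x^2 term has j = 2.
C(6,2) = 15.
Coefficient = C(6,2) · 2^4 = 15 · 16 = 240.

240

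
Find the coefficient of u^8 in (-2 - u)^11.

-1320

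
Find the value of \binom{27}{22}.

80730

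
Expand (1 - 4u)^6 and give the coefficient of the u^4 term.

3840

The general term is C(6,j)·(1)^j·(-4u)^(6-j); the u^4 term has j = 2.
C(6,2) = 15.
Coefficient = C(6,2) · (-4)^4 = 15 · 256 = 3840.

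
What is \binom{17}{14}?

680

C(17,14) = C(17,3) by symmetry.
C(17,3) = (17·16·15) / 3! = 4080 / 6 = 680.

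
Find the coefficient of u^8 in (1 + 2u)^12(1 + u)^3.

633600

Coefficient of u^8 = Σ_{j} C(12,j)·2^j·C(3,8-j)·1^(8-j) for j from 5 to 8.
= 25344 + 177408 + 304128 + 126720 = 633600.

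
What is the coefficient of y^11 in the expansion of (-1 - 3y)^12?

2125764

The general term is C(12,j)·(-1)^j·(-3y)^(12-j); the y^11 term has j = 1.
C(12,1) = 12.
Coefficient = C(12,1) · (-1)^1 · (-3)^11 = 12 · (-1) · (-177147) = 2125764.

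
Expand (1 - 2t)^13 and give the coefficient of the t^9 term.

The general term is C(13,j)·(1)^j·(-2t)^(13-j); the t^9 term has j = 4.
C(13,4) = 715.
Coefficient = C(13,4) · (-2)^9 = 715 · (-512) = -366080.

-366080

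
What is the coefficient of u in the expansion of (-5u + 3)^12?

The general term is C(12,j)·(-5u)^j·(3)^(12-j); the u^1 term has j = 1.
C(12,1) = 12.
Coefficient = C(12,1) · (-5)^1 · 3^11 = 12 · (-5) · 177147 = -10628820.

-10628820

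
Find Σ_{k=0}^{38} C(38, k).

The entries of row 38 sum to 2^38 = 274877906944.

274877906944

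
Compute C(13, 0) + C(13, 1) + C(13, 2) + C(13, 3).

1 + 13 + 78 + 286 = 378.

378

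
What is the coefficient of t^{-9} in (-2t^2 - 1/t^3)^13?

General term: C(13,j)·(-2t^2)^j·(-1/t^3)^(13-j), with t-exponent 2j − 3(13−j) = 5j − 39.
Set 5j − 39 = -9: j = 6.
C(13,6) = 1716; (-2)^6 = 64; (-1)^7 = -1.
Coefficient = 1716 · 64 · (-1) = -109824.

-109824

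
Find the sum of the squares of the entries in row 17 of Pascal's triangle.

2333606220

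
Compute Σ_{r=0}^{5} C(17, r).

1 + 17 + 136 + 680 + 2380 + 6188 = 9402.

9402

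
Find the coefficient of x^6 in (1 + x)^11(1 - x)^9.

-48

Coefficient of x^6 = Σ_{j} C(11,j)·1^j·C(9,6-j)·(-1)^(6-j) for j from 0 to 6.
= 84 + (-1386) + 6930 + (-13860) + 11880 + (-4158) + 462 = -48.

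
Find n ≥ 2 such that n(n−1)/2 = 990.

n(n−1)/2 = 990 ⇒ n(n−1) = 1980. Since 45·44 = 1980, n = 45.

45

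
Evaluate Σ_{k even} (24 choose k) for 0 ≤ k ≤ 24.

Even-k terms of row 24 sum to 2^23 = 8388608.

8388608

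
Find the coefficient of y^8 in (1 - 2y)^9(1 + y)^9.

-3519

Coefficient of y^8 = Σ_{j} C(9,j)·(-2)^j·C(9,8-j)·1^(8-j) for j from 0 to 8.
= 9 + (-648) + 12096 + (-84672) + 254016 + (-338688) + 193536 + (-41472) + 2304 = -3519.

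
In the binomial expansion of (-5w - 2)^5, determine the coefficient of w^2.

The general term is C(5,j)·(-5w)^j·(-2)^(5-j); the w^2 term has j = 2.
C(5,2) = 10.
Coefficient = C(5,2) · (-5)^2 · (-2)^3 = 10 · 25 · (-8) = -2000.

-2000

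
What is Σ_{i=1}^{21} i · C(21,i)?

Since i·C(21,i) = 21·C(20,i−1), the sum is 21·2^20 = 21·1048576 = 22020096.

22020096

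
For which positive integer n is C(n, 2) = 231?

n(n−1)/2 = 231 ⇒ n(n−1) = 462. Since 22·21 = 462, n = 22.

22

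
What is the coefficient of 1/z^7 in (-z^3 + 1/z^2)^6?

-6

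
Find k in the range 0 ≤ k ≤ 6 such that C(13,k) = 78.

2

C(13,k) increases on 0 ≤ k ≤ 6. C(13,1) = 13 and C(13,2) = 78, so k = 2.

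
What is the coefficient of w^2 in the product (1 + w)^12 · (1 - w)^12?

-12

Coefficient of w^2 = Σ_{j} C(12,j)·1^j·C(12,2-j)·(-1)^(2-j) for j from 0 to 2.
= 66 + (-144) + 66 = -12.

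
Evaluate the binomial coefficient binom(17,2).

136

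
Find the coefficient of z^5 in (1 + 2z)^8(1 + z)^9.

Coefficient of z^5 = Σ_{j} C(8,j)·2^j·C(9,5-j)·1^(5-j) for j from 0 to 5.
= 126 + 2016 + 9408 + 16128 + 10080 + 1792 = 39550.

39550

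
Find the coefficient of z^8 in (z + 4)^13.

1317888

The general term is C(13,j)·(z)^j·(4)^(13-j); the z^8 term has j = 8.
C(13,8) = 1287.
Coefficient = C(13,8) · 4^5 = 1287 · 1024 = 1317888.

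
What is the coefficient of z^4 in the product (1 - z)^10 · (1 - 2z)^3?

Coefficient of z^4 = Σ_{j} C(10,j)·(-1)^j·C(3,4-j)·(-2)^(4-j) for j from 1 to 4.
= 80 + 540 + 720 + 210 = 1550.

1550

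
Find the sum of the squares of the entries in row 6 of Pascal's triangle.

924

Σ C(6,k)² is the coefficient of x^6 in (1+x)^6(1+x)^6 = (1+x)^12, i.e. C(12,6) = 924.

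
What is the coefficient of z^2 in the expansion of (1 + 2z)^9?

144

The general term is C(9,j)·(1)^j·(2z)^(9-j); the z^2 term has j = 7.
C(9,7) = 36.
Coefficient = C(9,7) · 2^2 = 36 · 4 = 144.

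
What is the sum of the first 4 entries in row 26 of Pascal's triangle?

1 + 26 + 325 + 2600 = 2952.

2952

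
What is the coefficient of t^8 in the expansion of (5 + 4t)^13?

263577600000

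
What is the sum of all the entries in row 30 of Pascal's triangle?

1073741824

The entries of row 30 sum to 2^30 = 1073741824.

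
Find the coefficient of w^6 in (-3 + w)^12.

673596

The general term is C(12,j)·(-3)^j·(w)^(12-j); the w^6 term has j = 6.
C(12,6) = 924.
Coefficient = C(12,6) · (-3)^6 = 924 · 729 = 673596.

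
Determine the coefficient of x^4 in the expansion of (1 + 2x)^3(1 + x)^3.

66

Coefficient of x^4 = Σ_{j} C(3,j)·2^j·C(3,4-j)·1^(4-j) for j from 1 to 3.
= 6 + 36 + 24 = 66.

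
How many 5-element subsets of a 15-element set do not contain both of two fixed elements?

2717

All 5-subsets: C(15,5) = 3003. Those containing both fixed elements: C(13,3) = 286.
3003 − 286 = 2717.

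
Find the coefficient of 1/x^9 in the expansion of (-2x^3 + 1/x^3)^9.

-672

General term: C(9,j)·(-2x^3)^j·(1/x^3)^(9-j), with x-exponent 3j − 3(9−j) = 6j − 27.
Set 6j − 27 = -9: j = 3.
C(9,3) = 84; (-2)^3 = -8; 1^6 = 1.
Coefficient = 84 · (-8) · 1 = -672.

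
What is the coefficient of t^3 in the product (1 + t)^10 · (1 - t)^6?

Coefficient of t^3 = Σ_{j} C(10,j)·1^j·C(6,3-j)·(-1)^(3-j) for j from 0 to 3.
= (-20) + 150 + (-270) + 120 = -20.

-20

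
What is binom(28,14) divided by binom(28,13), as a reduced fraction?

15/14

C(n,k+1)/C(n,k) = (n−k)/(k+1) = (28−13)/(13+1) = 15/14.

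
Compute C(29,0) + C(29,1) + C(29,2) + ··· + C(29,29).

Setting x = 1 in (1+x)^29 gives Σ C(29,k) = 2^29 = 536870912.

536870912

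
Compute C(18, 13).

C(18,13) = C(18,5) by symmetry.
C(18,5) = (18·17·16·15·14) / 5! = 1028160 / 120 = 8568.

8568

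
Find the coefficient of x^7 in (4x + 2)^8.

262144

The general term is C(8,j)·(4x)^j·(2)^(8-j); the x^7 term has j = 7.
C(8,7) = 8.
Coefficient = C(8,7) · 4^7 · 2^1 = 8 · 16384 · 2 = 262144.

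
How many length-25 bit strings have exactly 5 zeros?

Choose the 5 positions: C(25,5) = 53130.

53130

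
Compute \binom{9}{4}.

126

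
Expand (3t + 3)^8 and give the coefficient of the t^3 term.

367416

The general term is C(8,j)·(3t)^j·(3)^(8-j); the t^3 term has j = 3.
C(8,3) = 56.
Coefficient = C(8,3) · 3^3 · 3^5 = 56 · 27 · 243 = 367416.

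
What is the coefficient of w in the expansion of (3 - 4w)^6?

The general term is C(6,j)·(3)^j·(-4w)^(6-j); the w^1 term has j = 5.
C(6,5) = 6.
Coefficient = C(6,5) · 3^5 · (-4)^1 = 6 · 243 · (-4) = -5832.

-5832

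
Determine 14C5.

2002

C(14,5) = (14·13·12·11·10) / 5! = 240240 / 120 = 2002.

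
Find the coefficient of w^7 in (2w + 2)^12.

The general term is C(12,j)·(2w)^j·(2)^(12-j); the w^7 term has j = 7.
C(12,7) = 792.
Coefficient = C(12,7) · 2^7 · 2^5 = 792 · 128 · 32 = 3244032.

3244032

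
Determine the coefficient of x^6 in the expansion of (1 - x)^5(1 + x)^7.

0

Coefficient of x^6 = Σ_{j} C(5,j)·(-1)^j·C(7,6-j)·1^(6-j) for j from 0 to 5.
= 7 + (-105) + 350 + (-350) + 105 + (-7) = 0.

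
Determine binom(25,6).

C(25,6) = (25·24·23·22·21·20) / 6! = 127512000 / 720 = 177100.

177100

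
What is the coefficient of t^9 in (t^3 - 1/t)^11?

462

General term: C(11,j)·(t^3)^j·(-1/t)^(11-j), with t-exponent 3j − 1(11−j) = 4j − 11.
Set 4j − 11 = 9: j = 5.
C(11,5) = 462; 1^5 = 1; (-1)^6 = 1.
Coefficient = 462 · 1 · 1 = 462.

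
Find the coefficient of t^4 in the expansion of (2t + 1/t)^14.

1025024

General term: C(14,j)·(2t)^j·(1/t)^(14-j), with t-exponent 1j − 1(14−j) = 2j − 14.
Set 2j − 14 = 4: j = 9.
C(14,9) = 2002; 2^9 = 512; 1^5 = 1.
Coefficient = 2002 · 512 · 1 = 1025024.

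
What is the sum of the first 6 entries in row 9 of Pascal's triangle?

1 + 9 + 36 + 84 + 126 + 126 = 382.

382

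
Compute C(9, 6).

84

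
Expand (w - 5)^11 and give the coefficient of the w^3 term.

64453125

The general term is C(11,j)·(w)^j·(-5)^(11-j); the w^3 term has j = 3.
C(11,3) = 165.
Coefficient = C(11,3) · (-5)^8 = 165 · 390625 = 64453125.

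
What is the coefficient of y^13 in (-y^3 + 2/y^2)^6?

-12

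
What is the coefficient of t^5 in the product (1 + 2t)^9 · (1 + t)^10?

Coefficient of t^5 = Σ_{j} C(9,j)·2^j·C(10,5-j)·1^(5-j) for j from 0 to 5.
= 252 + 3780 + 17280 + 30240 + 20160 + 4032 = 75744.

75744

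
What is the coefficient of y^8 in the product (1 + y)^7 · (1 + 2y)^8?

Coefficient of y^8 = Σ_{j} C(7,j)·1^j·C(8,8-j)·2^(8-j) for j from 0 to 7.
= 256 + 7168 + 37632 + 62720 + 39200 + 9408 + 784 + 16 = 157184.

157184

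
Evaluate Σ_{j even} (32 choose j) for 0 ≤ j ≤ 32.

2147483648

Half of (1+1)^32 + (1−1)^32 gives the even-index sum: 2^31 = 2147483648.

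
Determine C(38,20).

33578000610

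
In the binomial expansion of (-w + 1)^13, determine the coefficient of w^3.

-286

The general term is C(13,j)·(-w)^j·(1)^(13-j); the w^3 term has j = 3.
C(13,3) = 286.
Coefficient = C(13,3) · (-1)^3 = 286 · (-1) = -286.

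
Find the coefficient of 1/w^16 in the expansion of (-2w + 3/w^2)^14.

General term: C(14,j)·(-2w)^j·(3/w^2)^(14-j), with w-exponent 1j − 2(14−j) = 3j − 28.
Set 3j − 28 = -16: j = 4.
C(14,4) = 1001; (-2)^4 = 16; 3^10 = 59049.
Coefficient = 1001 · 16 · 59049 = 945728784.

945728784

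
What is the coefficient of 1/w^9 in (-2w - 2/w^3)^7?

General term: C(7,j)·(-2w)^j·(-2/w^3)^(7-j), with w-exponent 1j − 3(7−j) = 4j − 21.
Set 4j − 21 = -9: j = 3.
C(7,3) = 35; (-2)^3 = -8; (-2)^4 = 16.
Coefficient = 35 · (-8) · 16 = -4480.

-4480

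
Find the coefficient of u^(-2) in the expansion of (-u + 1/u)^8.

-56

General term: C(8,j)·(-u)^j·(1/u)^(8-j), with u-exponent 1j − 1(8−j) = 2j − 8.
Set 2j − 8 = -2: j = 3.
C(8,3) = 56; (-1)^3 = -1; 1^5 = 1.
Coefficient = 56 · (-1) · 1 = -56.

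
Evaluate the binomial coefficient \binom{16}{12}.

1820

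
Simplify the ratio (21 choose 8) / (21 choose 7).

7/4

C(n,k+1)/C(n,k) = (n−k)/(k+1) = (21−7)/(7+1) = 14/8 = 7/4.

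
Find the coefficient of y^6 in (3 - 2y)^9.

145152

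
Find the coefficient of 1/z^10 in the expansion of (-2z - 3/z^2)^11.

General term: C(11,j)·(-2z)^j·(-3/z^2)^(11-j), with z-exponent 1j − 2(11−j) = 3j − 22.
Set 3j − 22 = -10: j = 4.
C(11,4) = 330; (-2)^4 = 16; (-3)^7 = -2187.
Coefficient = 330 · 16 · (-2187) = -11547360.

-11547360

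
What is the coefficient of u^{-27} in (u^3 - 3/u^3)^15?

241805655

General term: C(15,j)·(u^3)^j·(-3/u^3)^(15-j), with u-exponent 3j − 3(15−j) = 6j − 45.
Set 6j − 45 = -27: j = 3.
C(15,3) = 455; 1^3 = 1; (-3)^12 = 531441.
Coefficient = 455 · 1 · 531441 = 241805655.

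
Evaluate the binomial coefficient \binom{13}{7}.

1716

C(13,7) = C(13,6) by symmetry.
C(13,6) = (13·12·11·10·9·8) / 6! = 1235520 / 720 = 1716.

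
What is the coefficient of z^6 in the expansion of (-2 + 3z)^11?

The general term is C(11,j)·(-2)^j·(3z)^(11-j); the z^6 term has j = 5.
C(11,5) = 462.
Coefficient = C(11,5) · (-2)^5 · 3^6 = 462 · (-32) · 729 = -10777536.

-10777536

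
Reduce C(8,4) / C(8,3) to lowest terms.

5/4

C(n,k+1)/C(n,k) = (n−k)/(k+1) = (8−3)/(3+1) = 5/4.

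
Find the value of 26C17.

C(26,17) = C(26,9) by symmetry.
C(26,9) = (26·25·24·23·22·21·20·19·18) / 9! = 1133836704000 / 362880 = 3124550.

3124550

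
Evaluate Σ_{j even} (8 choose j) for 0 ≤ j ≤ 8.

Even-j terms of row 8 sum to 2^7 = 128.

128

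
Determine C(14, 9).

2002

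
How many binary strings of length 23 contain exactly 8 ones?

Choose the 8 positions: C(23,8) = 490314.

490314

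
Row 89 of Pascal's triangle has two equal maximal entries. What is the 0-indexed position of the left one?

44

For odd n = 89, C(89,j) peaks at j = (n−1)/2 and (n+1)/2; the lower is 44.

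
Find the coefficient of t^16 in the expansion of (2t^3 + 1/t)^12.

101376

General term: C(12,j)·(2t^3)^j·(1/t)^(12-j), with t-exponent 3j − 1(12−j) = 4j − 12.
Set 4j − 12 = 16: j = 7.
C(12,7) = 792; 2^7 = 128; 1^5 = 1.
Coefficient = 792 · 128 · 1 = 101376.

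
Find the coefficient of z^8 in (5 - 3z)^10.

The general term is C(10,j)·(5)^j·(-3z)^(10-j); the z^8 term has j = 2.
C(10,2) = 45.
Coefficient = C(10,2) · 5^2 · (-3)^8 = 45 · 25 · 6561 = 7381125.

7381125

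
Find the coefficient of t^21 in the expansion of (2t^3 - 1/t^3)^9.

-2304

General term: C(9,j)·(2t^3)^j·(-1/t^3)^(9-j), with t-exponent 3j − 3(9−j) = 6j − 27.
Set 6j − 27 = 21: j = 8.
C(9,8) = 9; 2^8 = 256; (-1)^1 = -1.
Coefficient = 9 · 256 · (-1) = -2304.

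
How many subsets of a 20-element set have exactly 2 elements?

Choose the 2 positions: C(20,2) = 190.

190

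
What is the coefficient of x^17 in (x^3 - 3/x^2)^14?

General term: C(14,j)·(x^3)^j·(-3/x^2)^(14-j), with x-exponent 3j − 2(14−j) = 5j − 28.
Set 5j − 28 = 17: j = 9.
C(14,9) = 2002; 1^9 = 1; (-3)^5 = -243.
Coefficient = 2002 · 1 · (-243) = -486486.

-486486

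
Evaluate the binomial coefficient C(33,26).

C(33,26) = C(33,7) by symmetry.
C(33,7) = (33·32·31·30·29·28·27) / 7! = 21531121920 / 5040 = 4272048.

4272048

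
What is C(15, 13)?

105

C(15,13) = C(15,2) by symmetry.
C(15,2) = (15·14) / 2! = 210 / 2 = 105.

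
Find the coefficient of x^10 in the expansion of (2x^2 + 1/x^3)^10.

General term: C(10,j)·(2x^2)^j·(1/x^3)^(10-j), with x-exponent 2j − 3(10−j) = 5j − 30.
Set 5j − 30 = 10: j = 8.
C(10,8) = 45; 2^8 = 256; 1^2 = 1.
Coefficient = 45 · 256 · 1 = 11520.

11520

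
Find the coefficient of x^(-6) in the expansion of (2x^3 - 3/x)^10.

-393660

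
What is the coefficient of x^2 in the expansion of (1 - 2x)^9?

The general term is C(9,j)·(1)^j·(-2x)^(9-j); the x^2 term has j = 7.
C(9,7) = 36.
Coefficient = C(9,7) · (-2)^2 = 36 · 4 = 144.

144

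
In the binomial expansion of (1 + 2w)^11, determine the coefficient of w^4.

The general term is C(11,j)·(1)^j·(2w)^(11-j); the w^4 term has j = 7.
C(11,7) = 330.
Coefficient = C(11,7) · 2^4 = 330 · 16 = 5280.

5280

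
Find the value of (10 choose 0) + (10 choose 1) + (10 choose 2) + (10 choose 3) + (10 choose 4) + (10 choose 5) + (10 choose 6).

848

1 + 10 + 45 + 120 + 210 + 252 + 210 = 848.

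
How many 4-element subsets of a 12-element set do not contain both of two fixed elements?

All 4-subsets: C(12,4) = 495. Those containing both fixed elements: C(10,2) = 45.
495 − 45 = 450.

450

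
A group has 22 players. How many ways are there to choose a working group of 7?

This is C(22,7) = 170544.

170544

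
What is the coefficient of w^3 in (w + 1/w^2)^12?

220

General term: C(12,j)·(w)^j·(1/w^2)^(12-j), with w-exponent 1j − 2(12−j) = 3j − 24.
Set 3j − 24 = 3: j = 9.
C(12,9) = 220; 1^9 = 1; 1^3 = 1.
Coefficient = 220 · 1 · 1 = 220.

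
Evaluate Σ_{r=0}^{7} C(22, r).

280600

1 + 22 + 231 + 1540 + 7315 + 26334 + 74613 + 170544 = 280600.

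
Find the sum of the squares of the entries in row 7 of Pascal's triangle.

3432

By Vandermonde's identity, Σ C(7,i)² = C(14,7) = 3432.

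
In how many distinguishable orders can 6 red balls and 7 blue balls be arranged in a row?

1716

Choose positions for the red balls: C(13,6) = 1716.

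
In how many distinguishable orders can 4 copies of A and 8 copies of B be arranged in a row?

Choose positions for the A's: C(12,4) = 495.

495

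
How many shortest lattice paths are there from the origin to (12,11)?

Each path is a sequence of 23 steps with 12 rights: C(23,12) = 1352078.

1352078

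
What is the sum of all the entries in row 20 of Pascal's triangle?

1048576

Setting x = 1 in (1+x)^20 gives Σ C(20,r) = 2^20 = 1048576.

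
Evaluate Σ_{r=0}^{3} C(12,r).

1 + 12 + 66 + 220 = 299.

299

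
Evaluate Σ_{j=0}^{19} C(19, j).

524288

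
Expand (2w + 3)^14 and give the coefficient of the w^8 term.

The general term is C(14,j)·(2w)^j·(3)^(14-j); the w^8 term has j = 8.
C(14,8) = 3003.
Coefficient = C(14,8) · 2^8 · 3^6 = 3003 · 256 · 729 = 560431872.

560431872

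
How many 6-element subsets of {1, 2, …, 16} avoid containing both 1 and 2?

All 6-subsets: C(16,6) = 8008. Those containing both fixed elements: C(14,4) = 1001.
8008 − 1001 = 7007.

7007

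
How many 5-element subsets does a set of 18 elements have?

8568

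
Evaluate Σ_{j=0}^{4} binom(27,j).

20854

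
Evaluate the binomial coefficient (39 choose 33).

3262623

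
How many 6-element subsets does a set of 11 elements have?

C(11,6) = C(11,5) by symmetry.
C(11,5) = (11·10·9·8·7) / 5! = 55440 / 120 = 462.

462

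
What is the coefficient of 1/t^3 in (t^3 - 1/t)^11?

General term: C(11,j)·(t^3)^j·(-1/t)^(11-j), with t-exponent 3j − 1(11−j) = 4j − 11.
Set 4j − 11 = -3: j = 2.
C(11,2) = 55; 1^2 = 1; (-1)^9 = -1.
Coefficient = 55 · 1 · (-1) = -55.

-55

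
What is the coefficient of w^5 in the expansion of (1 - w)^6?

-6

The general term is C(6,j)·(1)^j·(-w)^(6-j); the w^5 term has j = 1.
C(6,1) = 6.
Coefficient = C(6,1) · (-1)^5 = 6 · (-1) = -6.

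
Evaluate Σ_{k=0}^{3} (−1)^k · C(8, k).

-35

The partial alternating sum Σ_{k=0}^{3} (−1)^k C(8,k) = (−1)^3 C(7,3) = -35.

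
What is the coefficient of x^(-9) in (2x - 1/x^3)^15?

General term: C(15,j)·(2x)^j·(-1/x^3)^(15-j), with x-exponent 1j − 3(15−j) = 4j − 45.
Set 4j − 45 = -9: j = 9.
C(15,9) = 5005; 2^9 = 512; (-1)^6 = 1.
Coefficient = 5005 · 512 · 1 = 2562560.

2562560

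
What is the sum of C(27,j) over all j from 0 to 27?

134217728

The entries of row 27 sum to 2^27 = 134217728.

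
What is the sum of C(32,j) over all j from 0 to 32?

Setting x = 1 in (1+x)^32 gives Σ C(32,j) = 2^32 = 4294967296.

4294967296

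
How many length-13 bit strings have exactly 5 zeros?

1287

Choose the 5 positions: C(13,5) = 1287.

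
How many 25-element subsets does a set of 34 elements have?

C(34,25) = C(34,9) by symmetry.
C(34,9) = (34·33·32·31·30·29·28·27·26) / 9! = 19033511777280 / 362880 = 52451256.

52451256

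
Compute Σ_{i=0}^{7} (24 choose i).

536155

1 + 24 + 276 + 2024 + 10626 + 42504 + 134596 + 346104 = 536155.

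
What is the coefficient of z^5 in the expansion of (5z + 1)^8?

175000

The general term is C(8,j)·(5z)^j·(1)^(8-j); the z^5 term has j = 5.
C(8,5) = 56.
Coefficient = C(8,5) · 5^5 = 56 · 3125 = 175000.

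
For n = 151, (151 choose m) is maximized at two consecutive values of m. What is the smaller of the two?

For odd n = 151, C(151,m) peaks at m = (n−1)/2 and (n+1)/2; the smaller is 75.

75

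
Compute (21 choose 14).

116280

C(21,14) = C(21,7) by symmetry.
C(21,7) = (21·20·19·18·17·16·15) / 7! = 586051200 / 5040 = 116280.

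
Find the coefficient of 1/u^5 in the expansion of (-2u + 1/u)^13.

11440

General term: C(13,j)·(-2u)^j·(1/u)^(13-j), with u-exponent 1j − 1(13−j) = 2j − 13.
Set 2j − 13 = -5: j = 4.
C(13,4) = 715; (-2)^4 = 16; 1^9 = 1.
Coefficient = 715 · 16 · 1 = 11440.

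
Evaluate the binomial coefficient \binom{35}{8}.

23535820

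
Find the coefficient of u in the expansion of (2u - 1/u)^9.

General term: C(9,j)·(2u)^j·(-1/u)^(9-j), with u-exponent 1j − 1(9−j) = 2j − 9.
Set 2j − 9 = 1: j = 5.
C(9,5) = 126; 2^5 = 32; (-1)^4 = 1.
Coefficient = 126 · 32 · 1 = 4032.

4032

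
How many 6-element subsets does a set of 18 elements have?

18564

C(18,6) = (18·17·16·15·14·13) / 6! = 13366080 / 720 = 18564.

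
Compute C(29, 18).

34597290

C(29,18) = C(29,11) by symmetry.
C(29,11) = (29·28·27·26·25·24·23·22·21·20·19) / 11! = 1381013105472000 / 39916800 = 34597290.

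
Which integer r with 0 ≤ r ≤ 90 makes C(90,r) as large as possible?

45

C(90,r) is maximized at r = 90/2 = 45.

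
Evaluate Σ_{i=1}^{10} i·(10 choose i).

5120

Since i·C(10,i) = 10·C(9,i−1), the sum is 10·2^9 = 10·512 = 5120.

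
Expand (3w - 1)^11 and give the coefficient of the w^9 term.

1082565

The general term is C(11,j)·(3w)^j·(-1)^(11-j); the w^9 term has j = 9.
C(11,9) = 55.
Coefficient = C(11,9) · 3^9 = 55 · 19683 = 1082565.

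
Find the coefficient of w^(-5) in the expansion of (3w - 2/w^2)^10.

General term: C(10,j)·(3w)^j·(-2/w^2)^(10-j), with w-exponent 1j − 2(10−j) = 3j − 20.
Set 3j − 20 = -5: j = 5.
C(10,5) = 252; 3^5 = 243; (-2)^5 = -32.
Coefficient = 252 · 243 · (-32) = -1959552.

-1959552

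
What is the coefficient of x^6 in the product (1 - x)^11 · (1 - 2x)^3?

8514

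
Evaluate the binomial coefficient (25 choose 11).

4457400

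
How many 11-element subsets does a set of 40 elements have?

C(40,11) = (40·39·38·37·36·35·34·33·32·31·30) / 11! = 92279715720192000 / 39916800 = 2311801440.

2311801440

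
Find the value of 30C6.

C(30,6) = (30·29·28·27·26·25) / 6! = 427518000 / 720 = 593775.

593775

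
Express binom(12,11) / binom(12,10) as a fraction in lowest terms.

C(n,k+1)/C(n,k) = (n−k)/(k+1) = (12−10)/(10+1) = 2/11.

2/11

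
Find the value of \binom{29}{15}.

77558760

C(29,15) = C(29,14) by symmetry.
C(29,14) = (29·28·27·26·25·24·23·22·21·20·19·18·17·16) / 14! = 6761440164390912000 / 87178291200 = 77558760.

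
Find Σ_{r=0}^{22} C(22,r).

4194304

Setting x = 1 in (1+x)^22 gives Σ C(22,r) = 2^22 = 4194304.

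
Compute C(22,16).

74613

C(22,16) = C(22,6) by symmetry.
C(22,6) = (22·21·20·19·18·17) / 6! = 53721360 / 720 = 74613.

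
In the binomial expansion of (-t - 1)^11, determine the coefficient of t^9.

The general term is C(11,j)·(-t)^j·(-1)^(11-j); the t^9 term has j = 9.
C(11,9) = 55.
Coefficient = C(11,9) · (-1)^9 = 55 · (-1) = -55.

-55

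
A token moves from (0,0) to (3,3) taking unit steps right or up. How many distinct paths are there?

20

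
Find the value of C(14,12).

C(14,12) = C(14,2) by symmetry.
C(14,2) = (14·13) / 2! = 182 / 2 = 91.

91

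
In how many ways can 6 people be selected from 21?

54264

This is C(21,6) = 54264.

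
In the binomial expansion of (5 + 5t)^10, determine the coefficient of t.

The general term is C(10,j)·(5)^j·(5t)^(10-j); the t^1 term has j = 9.
C(10,9) = 10.
Coefficient = C(10,9) · 5^9 · 5^1 = 10 · 1953125 · 5 = 97656250.

97656250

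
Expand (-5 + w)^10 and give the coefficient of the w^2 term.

The general term is C(10,j)·(-5)^j·(w)^(10-j); the w^2 term has j = 8.
C(10,8) = 45.
Coefficient = C(10,8) · (-5)^8 = 45 · 390625 = 17578125.

17578125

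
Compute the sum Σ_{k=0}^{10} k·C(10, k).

5120

Differentiating (1+x)^10 and setting x=1: Σ k·C(10,k) = 10·2^9 = 5120.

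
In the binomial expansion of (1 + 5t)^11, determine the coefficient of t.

The general term is C(11,j)·(1)^j·(5t)^(11-j); the t^1 term has j = 10.
C(11,10) = 11.
Coefficient = C(11,10) · 5^1 = 11 · 5 = 55.

55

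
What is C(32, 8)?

C(32,8) = (32·31·30·29·28·27·26·25) / 8! = 424097856000 / 40320 = 10518300.

10518300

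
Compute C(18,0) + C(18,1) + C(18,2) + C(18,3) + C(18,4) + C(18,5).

12616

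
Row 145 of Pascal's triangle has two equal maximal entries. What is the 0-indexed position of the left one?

For odd n = 145, C(145,m) peaks at m = (n−1)/2 and (n+1)/2; the lower is 72.

72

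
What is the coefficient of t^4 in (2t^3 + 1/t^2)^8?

General term: C(8,j)·(2t^3)^j·(1/t^2)^(8-j), with t-exponent 3j − 2(8−j) = 5j − 16.
Set 5j − 16 = 4: j = 4.
C(8,4) = 70; 2^4 = 16; 1^4 = 1.
Coefficient = 70 · 16 · 1 = 1120.

1120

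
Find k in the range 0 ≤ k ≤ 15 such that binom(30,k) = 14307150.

9

C(30,k) increases on 0 ≤ k ≤ 15. C(30,8) = 5852925 and C(30,9) = 14307150, so k = 9.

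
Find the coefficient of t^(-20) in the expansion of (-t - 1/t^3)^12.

495

General term: C(12,j)·(-t)^j·(-1/t^3)^(12-j), with t-exponent 1j − 3(12−j) = 4j − 36.
Set 4j − 36 = -20: j = 4.
C(12,4) = 495; (-1)^4 = 1; (-1)^8 = 1.
Coefficient = 495 · 1 · 1 = 495.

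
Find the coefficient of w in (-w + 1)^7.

-7

The general term is C(7,j)·(-w)^j·(1)^(7-j); the w^1 term has j = 1.
C(7,1) = 7.
Coefficient = C(7,1) · (-1)^1 = 7 · (-1) = -7.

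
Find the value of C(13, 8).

1287

C(13,8) = C(13,5) by symmetry.
C(13,5) = (13·12·11·10·9) / 5! = 154440 / 120 = 1287.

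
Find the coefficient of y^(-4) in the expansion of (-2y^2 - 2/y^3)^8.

General term: C(8,j)·(-2y^2)^j·(-2/y^3)^(8-j), with y-exponent 2j − 3(8−j) = 5j − 24.
Set 5j − 24 = -4: j = 4.
C(8,4) = 70; (-2)^4 = 16; (-2)^4 = 16.
Coefficient = 70 · 16 · 16 = 17920.

17920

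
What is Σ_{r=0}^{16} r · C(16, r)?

Since r·C(16,r) = 16·C(15,r−1), the sum is 16·2^15 = 16·32768 = 524288.

524288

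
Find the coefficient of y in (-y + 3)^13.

-6908733

The general term is C(13,j)·(-y)^j·(3)^(13-j); the y^1 term has j = 1.
C(13,1) = 13.
Coefficient = C(13,1) · (-1)^1 · 3^12 = 13 · (-1) · 531441 = -6908733.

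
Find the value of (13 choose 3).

286

C(13,3) = (13·12·11) / 3! = 1716 / 6 = 286.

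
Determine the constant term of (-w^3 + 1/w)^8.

General term: C(8,j)·(-w^3)^j·(1/w)^(8-j), with w-exponent 3j − 1(8−j) = 4j − 8.
Set 4j − 8 = 0: j = 2.
C(8,2) = 28; (-1)^2 = 1; 1^6 = 1.
Coefficient = 28 · 1 · 1 = 28.

28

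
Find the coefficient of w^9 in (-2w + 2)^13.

The general term is C(13,j)·(-2w)^j·(2)^(13-j); the w^9 term has j = 9.
C(13,9) = 715.
Coefficient = C(13,9) · (-2)^9 · 2^4 = 715 · (-512) · 16 = -5857280.

-5857280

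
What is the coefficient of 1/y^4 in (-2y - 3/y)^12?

General term: C(12,j)·(-2y)^j·(-3/y)^(12-j), with y-exponent 1j − 1(12−j) = 2j − 12.
Set 2j − 12 = -4: j = 4.
C(12,4) = 495; (-2)^4 = 16; (-3)^8 = 6561.
Coefficient = 495 · 16 · 6561 = 51963120.

51963120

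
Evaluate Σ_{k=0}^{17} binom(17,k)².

Σ C(17,k)² is the coefficient of x^17 in (1+x)^17(1+x)^17 = (1+x)^34, i.e. C(34,17) = 2333606220.

2333606220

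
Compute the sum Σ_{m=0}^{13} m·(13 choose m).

Since m·C(13,m) = 13·C(12,m−1), the sum is 13·2^12 = 13·4096 = 53248.

53248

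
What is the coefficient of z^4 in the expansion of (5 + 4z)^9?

100800000

The general term is C(9,j)·(5)^j·(4z)^(9-j); the z^4 term has j = 5.
C(9,5) = 126.
Coefficient = C(9,5) · 5^5 · 4^4 = 126 · 3125 · 256 = 100800000.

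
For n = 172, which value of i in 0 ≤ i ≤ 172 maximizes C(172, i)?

86

C(172,i) is maximized at i = 172/2 = 86.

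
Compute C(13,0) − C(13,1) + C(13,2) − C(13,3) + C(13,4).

The partial alternating sum Σ_{k=0}^{4} (−1)^k C(13,k) = (−1)^4 C(12,4) = 495.

495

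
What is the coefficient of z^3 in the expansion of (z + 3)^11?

The general term is C(11,j)·(z)^j·(3)^(11-j); the z^3 term has j = 3.
C(11,3) = 165.
Coefficient = C(11,3) · 3^8 = 165 · 6561 = 1082565.

1082565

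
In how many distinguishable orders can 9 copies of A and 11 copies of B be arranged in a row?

Choose positions for the A's: C(20,9) = 167960.

167960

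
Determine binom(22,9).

C(22,9) = (22·21·20·19·18·17·16·15·14) / 9! = 180503769600 / 362880 = 497420.

497420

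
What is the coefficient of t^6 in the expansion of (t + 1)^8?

28

The general term is C(8,j)·(t)^j·(1)^(8-j); the t^6 term has j = 6.
C(8,6) = 28.
Coefficient = C(8,6) = 28.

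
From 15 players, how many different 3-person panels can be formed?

455

This is C(15,3) = 455.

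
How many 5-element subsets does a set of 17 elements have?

C(17,5) = (17·16·15·14·13) / 5! = 742560 / 120 = 6188.

6188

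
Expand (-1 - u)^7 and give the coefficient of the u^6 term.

-7

The general term is C(7,j)·(-1)^j·(-u)^(7-j); the u^6 term has j = 1.
C(7,1) = 7.
Coefficient = C(7,1) · (-1)^1 = 7 · (-1) = -7.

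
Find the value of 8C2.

28

C(8,2) = (8·7) / 2! = 56 / 2 = 28.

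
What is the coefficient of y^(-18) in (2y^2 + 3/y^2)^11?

General term: C(11,j)·(2y^2)^j·(3/y^2)^(11-j), with y-exponent 2j − 2(11−j) = 4j − 22.
Set 4j − 22 = -18: j = 1.
C(11,1) = 11; 2^1 = 2; 3^10 = 59049.
Coefficient = 11 · 2 · 59049 = 1299078.

1299078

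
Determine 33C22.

193536720

C(33,22) = C(33,11) by symmetry.
C(33,11) = (33·32·31·30·29·28·27·26·25·24·23) / 11! = 7725366544896000 / 39916800 = 193536720.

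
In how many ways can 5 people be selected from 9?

126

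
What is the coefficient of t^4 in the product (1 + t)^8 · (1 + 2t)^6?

3942

Coefficient of t^4 = Σ_{j} C(8,j)·1^j·C(6,4-j)·2^(4-j) for j from 0 to 4.
= 240 + 1280 + 1680 + 672 + 70 = 3942.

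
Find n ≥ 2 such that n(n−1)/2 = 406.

29

n(n−1)/2 = 406 ⇒ n(n−1) = 812. Since 29·28 = 812, n = 29.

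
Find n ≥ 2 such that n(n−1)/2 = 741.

n(n−1)/2 = 741 ⇒ n(n−1) = 1482. Since 39·38 = 1482, n = 39.

39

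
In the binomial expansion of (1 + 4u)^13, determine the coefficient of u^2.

1248

The general term is C(13,j)·(1)^j·(4u)^(13-j); the u^2 term has j = 11.
C(13,11) = 78.
Coefficient = C(13,11) · 4^2 = 78 · 16 = 1248.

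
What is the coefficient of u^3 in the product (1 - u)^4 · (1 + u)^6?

Coefficient of u^3 = Σ_{j} C(4,j)·(-1)^j·C(6,3-j)·1^(3-j) for j from 0 to 3.
= 20 + (-60) + 36 + (-4) = -8.

-8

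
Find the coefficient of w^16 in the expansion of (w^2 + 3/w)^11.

General term: C(11,j)·(w^2)^j·(3/w)^(11-j), with w-exponent 2j − 1(11−j) = 3j − 11.
Set 3j − 11 = 16: j = 9.
C(11,9) = 55; 1^9 = 1; 3^2 = 9.
Coefficient = 55 · 1 · 9 = 495.

495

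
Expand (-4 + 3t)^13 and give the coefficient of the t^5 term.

The general term is C(13,j)·(-4)^j·(3t)^(13-j); the t^5 term has j = 8.
C(13,8) = 1287.
Coefficient = C(13,8) · (-4)^8 · 3^5 = 1287 · 65536 · 243 = 20495794176.

20495794176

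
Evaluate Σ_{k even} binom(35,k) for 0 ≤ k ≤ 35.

17179869184

Half of (1+1)^35 + (1−1)^35 gives the even-index sum: 2^34 = 17179869184.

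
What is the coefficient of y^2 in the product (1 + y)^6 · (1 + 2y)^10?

315

Coefficient of y^2 = Σ_{j} C(6,j)·1^j·C(10,2-j)·2^(2-j) for j from 0 to 2.
= 180 + 120 + 15 = 315.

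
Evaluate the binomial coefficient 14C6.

3003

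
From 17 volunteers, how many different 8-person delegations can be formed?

This is C(17,8) = 24310.

24310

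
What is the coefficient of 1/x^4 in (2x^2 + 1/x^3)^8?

General term: C(8,j)·(2x^2)^j·(1/x^3)^(8-j), with x-exponent 2j − 3(8−j) = 5j − 24.
Set 5j − 24 = -4: j = 4.
C(8,4) = 70; 2^4 = 16; 1^4 = 1.
Coefficient = 70 · 16 · 1 = 1120.

1120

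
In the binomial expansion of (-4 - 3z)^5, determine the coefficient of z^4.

-1620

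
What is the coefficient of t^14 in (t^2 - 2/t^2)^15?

General term: C(15,j)·(t^2)^j·(-2/t^2)^(15-j), with t-exponent 2j − 2(15−j) = 4j − 30.
Set 4j − 30 = 14: j = 11.
C(15,11) = 1365; 1^11 = 1; (-2)^4 = 16.
Coefficient = 1365 · 1 · 16 = 21840.

21840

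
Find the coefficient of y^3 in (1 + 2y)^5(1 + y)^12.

1440

Coefficient of y^3 = Σ_{j} C(5,j)·2^j·C(12,3-j)·1^(3-j) for j from 0 to 3.
= 220 + 660 + 480 + 80 = 1440.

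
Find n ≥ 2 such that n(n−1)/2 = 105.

15

n(n−1)/2 = 105 ⇒ n(n−1) = 210. Since 15·14 = 210, n = 15.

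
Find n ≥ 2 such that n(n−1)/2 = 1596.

57

n(n−1)/2 = 1596 ⇒ n(n−1) = 3192. Since 57·56 = 3192, n = 57.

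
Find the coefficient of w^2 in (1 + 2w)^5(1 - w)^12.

-14

Coefficient of w^2 = Σ_{j} C(5,j)·2^j·C(12,2-j)·(-1)^(2-j) for j from 0 to 2.
= 66 + (-120) + 40 = -14.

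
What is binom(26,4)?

C(26,4) = (26·25·24·23) / 4! = 358800 / 24 = 14950.

14950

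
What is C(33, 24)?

C(33,24) = C(33,9) by symmetry.
C(33,9) = (33·32·31·30·29·28·27·26·25) / 9! = 13995229248000 / 362880 = 38567100.

38567100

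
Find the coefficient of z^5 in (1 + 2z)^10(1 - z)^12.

Coefficient of z^5 = Σ_{j} C(10,j)·2^j·C(12,5-j)·(-1)^(5-j) for j from 0 to 5.
= (-792) + 9900 + (-39600) + 63360 + (-40320) + 8064 = 612.

612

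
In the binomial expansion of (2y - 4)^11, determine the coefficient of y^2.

The general term is C(11,j)·(2y)^j·(-4)^(11-j); the y^2 term has j = 2.
C(11,2) = 55.
Coefficient = C(11,2) · 2^2 · (-4)^9 = 55 · 4 · (-262144) = -57671680.

-57671680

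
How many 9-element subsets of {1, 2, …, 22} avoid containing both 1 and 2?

419900

All 9-subsets: C(22,9) = 497420. Those containing both fixed elements: C(20,7) = 77520.
497420 − 77520 = 419900.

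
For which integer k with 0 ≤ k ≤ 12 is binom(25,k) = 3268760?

C(25,k) increases on 0 ≤ k ≤ 12. C(25,9) = 2042975 and C(25,10) = 3268760, so k = 10.

10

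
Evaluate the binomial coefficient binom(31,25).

736281

C(31,25) = C(31,6) by symmetry.
C(31,6) = (31·30·29·28·27·26) / 6! = 530122320 / 720 = 736281.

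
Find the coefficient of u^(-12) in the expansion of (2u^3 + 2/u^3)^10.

General term: C(10,j)·(2u^3)^j·(2/u^3)^(10-j), with u-exponent 3j − 3(10−j) = 6j − 30.
Set 6j − 30 = -12: j = 3.
C(10,3) = 120; 2^3 = 8; 2^7 = 128.
Coefficient = 120 · 8 · 128 = 122880.

122880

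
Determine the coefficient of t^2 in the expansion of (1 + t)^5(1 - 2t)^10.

Coefficient of t^2 = Σ_{j} C(5,j)·1^j·C(10,2-j)·(-2)^(2-j) for j from 0 to 2.
= 180 + (-100) + 10 = 90.

90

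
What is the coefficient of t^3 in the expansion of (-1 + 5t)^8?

The general term is C(8,j)·(-1)^j·(5t)^(8-j); the t^3 term has j = 5.
C(8,5) = 56.
Coefficient = C(8,5) · (-1)^5 · 5^3 = 56 · (-1) · 125 = -7000.

-7000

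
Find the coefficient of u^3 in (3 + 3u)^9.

1653372

The general term is C(9,j)·(3)^j·(3u)^(9-j); the u^3 term has j = 6.
C(9,6) = 84.
Coefficient = C(9,6) · 3^6 · 3^3 = 84 · 729 · 27 = 1653372.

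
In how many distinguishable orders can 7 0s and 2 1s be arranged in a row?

36

Choose positions for the 0s: C(9,7) = 36.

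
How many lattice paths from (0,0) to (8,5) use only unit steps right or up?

Each path is a sequence of 13 steps with 8 rights: C(13,8) = 1287.

1287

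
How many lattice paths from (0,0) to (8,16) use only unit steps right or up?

735471

Each path is a sequence of 24 steps with 8 rights: C(24,8) = 735471.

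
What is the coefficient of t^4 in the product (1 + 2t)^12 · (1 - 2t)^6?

-960

Coefficient of t^4 = Σ_{j} C(12,j)·2^j·C(6,4-j)·(-2)^(4-j) for j from 0 to 4.
= 240 + (-3840) + 15840 + (-21120) + 7920 = -960.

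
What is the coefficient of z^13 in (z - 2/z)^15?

General term: C(15,j)·(z)^j·(-2/z)^(15-j), with z-exponent 1j − 1(15−j) = 2j − 15.
Set 2j − 15 = 13: j = 14.
C(15,14) = 15; 1^14 = 1; (-2)^1 = -2.
Coefficient = 15 · 1 · (-2) = -30.

-30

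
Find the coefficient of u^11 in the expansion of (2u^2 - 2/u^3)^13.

General term: C(13,j)·(2u^2)^j·(-2/u^3)^(13-j), with u-exponent 2j − 3(13−j) = 5j − 39.
Set 5j − 39 = 11: j = 10.
C(13,10) = 286; 2^10 = 1024; (-2)^3 = -8.
Coefficient = 286 · 1024 · (-8) = -2342912.

-2342912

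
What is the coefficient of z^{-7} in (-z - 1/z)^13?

-286

General term: C(13,j)·(-z)^j·(-1/z)^(13-j), with z-exponent 1j − 1(13−j) = 2j − 13.
Set 2j − 13 = -7: j = 3.
C(13,3) = 286; (-1)^3 = -1; (-1)^10 = 1.
Coefficient = 286 · (-1) · 1 = -286.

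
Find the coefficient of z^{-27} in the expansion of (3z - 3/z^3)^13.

455976378

General term: C(13,j)·(3z)^j·(-3/z^3)^(13-j), with z-exponent 1j − 3(13−j) = 4j − 39.
Set 4j − 39 = -27: j = 3.
C(13,3) = 286; 3^3 = 27; (-3)^10 = 59049.
Coefficient = 286 · 27 · 59049 = 455976378.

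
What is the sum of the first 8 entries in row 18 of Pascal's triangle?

63004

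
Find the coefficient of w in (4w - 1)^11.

44

The general term is C(11,j)·(4w)^j·(-1)^(11-j); the w^1 term has j = 1.
C(11,1) = 11.
Coefficient = C(11,1) · 4^1 = 11 · 4 = 44.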